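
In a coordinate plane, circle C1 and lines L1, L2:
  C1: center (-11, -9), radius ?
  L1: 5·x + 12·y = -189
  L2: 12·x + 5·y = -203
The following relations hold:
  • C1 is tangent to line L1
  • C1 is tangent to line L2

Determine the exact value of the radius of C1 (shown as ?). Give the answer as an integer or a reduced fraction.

1. [C1‖L1]  r_C1² − 4 = 0  ⇒  r_C1 = 2 (r>0 drops 1)
2. [C1‖L2]  r_C1² − 4 = 0  ⇒  r_C1 = 2 (r>0 drops 1)

2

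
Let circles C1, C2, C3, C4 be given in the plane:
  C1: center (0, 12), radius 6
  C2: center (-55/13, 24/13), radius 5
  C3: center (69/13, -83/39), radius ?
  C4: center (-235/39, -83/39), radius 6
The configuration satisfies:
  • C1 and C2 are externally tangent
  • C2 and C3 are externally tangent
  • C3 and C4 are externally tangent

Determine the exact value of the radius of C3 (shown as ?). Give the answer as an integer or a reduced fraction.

1. [ext C2·C3]  r_C3² + 10r_C3 − 736/9 = 0  ⇒  r_C3 = 16/3 (r>0 drops 1)
2. [ext C3·C4]  r_C3² + 12r_C3 − 832/9 = 0  ⇒  r_C3 = 16/3 (r>0 drops 1)

16/3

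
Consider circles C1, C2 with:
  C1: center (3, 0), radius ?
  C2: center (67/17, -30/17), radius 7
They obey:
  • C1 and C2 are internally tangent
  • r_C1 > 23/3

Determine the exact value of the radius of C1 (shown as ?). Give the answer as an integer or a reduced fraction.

9

1. [int C1,C2]  r_C1² − 14r_C1 + 45 = 0  ⇒  r_C1 = 5 or 9
2. given r_C1 > 23/3: keep 9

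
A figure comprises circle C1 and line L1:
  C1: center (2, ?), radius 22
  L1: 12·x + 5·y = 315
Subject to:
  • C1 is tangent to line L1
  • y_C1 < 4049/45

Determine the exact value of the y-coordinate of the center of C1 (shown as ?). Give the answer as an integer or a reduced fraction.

1. [C1‖L1]  y_C1² − (582/5)y_C1 + 577/5 = 0  ⇒  y_C1 = 1 or 577/5
2. given y_C1 < 4049/45: keep 1

1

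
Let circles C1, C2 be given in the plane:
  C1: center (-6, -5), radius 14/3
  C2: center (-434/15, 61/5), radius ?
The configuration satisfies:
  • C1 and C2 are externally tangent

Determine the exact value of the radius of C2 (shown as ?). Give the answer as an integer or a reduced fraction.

24

1. [ext C1·C2]  r_C2² + (28/3)r_C2 − 800 = 0  ⇒  r_C2 = 24 (r>0 drops 1)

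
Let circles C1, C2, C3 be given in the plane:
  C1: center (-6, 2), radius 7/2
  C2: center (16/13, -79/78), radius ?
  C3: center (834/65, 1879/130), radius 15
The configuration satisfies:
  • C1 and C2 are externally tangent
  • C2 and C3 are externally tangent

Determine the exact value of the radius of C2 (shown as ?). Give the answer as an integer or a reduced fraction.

1. [ext C1·C2]  r_C2² + 7r_C2 − 442/9 = 0  ⇒  r_C2 = 13/3 (r>0 drops 1)
2. [ext C2·C3]  r_C2² + 30r_C2 − 1339/9 = 0  ⇒  r_C2 = 13/3 (r>0 drops 1)

13/3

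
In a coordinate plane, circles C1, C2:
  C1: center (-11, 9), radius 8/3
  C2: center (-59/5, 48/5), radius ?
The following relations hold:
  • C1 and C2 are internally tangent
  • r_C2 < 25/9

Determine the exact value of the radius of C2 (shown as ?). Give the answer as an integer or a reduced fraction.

5/3

1. [int C1,C2]  r_C2² − (16/3)r_C2 + 55/9 = 0  ⇒  r_C2 = 5/3 or 11/3
2. given r_C2 < 25/9: keep 5/3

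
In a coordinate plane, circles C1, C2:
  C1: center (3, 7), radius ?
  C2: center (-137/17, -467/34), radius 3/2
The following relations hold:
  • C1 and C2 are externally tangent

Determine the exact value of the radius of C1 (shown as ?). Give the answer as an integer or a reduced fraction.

1. [ext C1·C2]  r_C1² + 3r_C1 − 550 = 0  ⇒  r_C1 = 22 (r>0 drops 1)

22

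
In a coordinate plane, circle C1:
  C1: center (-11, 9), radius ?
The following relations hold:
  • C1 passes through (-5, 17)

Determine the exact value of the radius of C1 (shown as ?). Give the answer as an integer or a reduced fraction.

10

1. [C1∋P]  r_C1² − 100 = 0  ⇒  r_C1 = 10 (r>0 drops 1)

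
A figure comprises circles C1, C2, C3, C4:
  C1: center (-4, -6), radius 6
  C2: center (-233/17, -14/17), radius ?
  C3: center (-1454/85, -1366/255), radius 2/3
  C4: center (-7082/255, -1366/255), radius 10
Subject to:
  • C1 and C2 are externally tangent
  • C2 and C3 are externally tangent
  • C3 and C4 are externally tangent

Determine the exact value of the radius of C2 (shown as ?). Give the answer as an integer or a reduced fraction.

1. [ext C1·C2]  r_C2² + 12r_C2 − 85 = 0  ⇒  r_C2 = 5 (r>0 drops 1)
2. [ext C2·C3]  r_C2² + (4/3)r_C2 − 95/3 = 0  ⇒  r_C2 = 5 (r>0 drops 1)

5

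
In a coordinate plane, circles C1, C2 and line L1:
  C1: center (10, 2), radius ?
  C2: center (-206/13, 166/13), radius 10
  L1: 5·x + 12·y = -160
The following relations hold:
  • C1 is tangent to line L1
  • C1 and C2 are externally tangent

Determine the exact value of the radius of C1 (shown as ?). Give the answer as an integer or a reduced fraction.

18

1. [C1‖L1]  r_C1² − 324 = 0  ⇒  r_C1 = 18 (r>0 drops 1)
2. [ext C1·C2]  r_C1² + 20r_C1 − 684 = 0  ⇒  r_C1 = 18 (r>0 drops 1)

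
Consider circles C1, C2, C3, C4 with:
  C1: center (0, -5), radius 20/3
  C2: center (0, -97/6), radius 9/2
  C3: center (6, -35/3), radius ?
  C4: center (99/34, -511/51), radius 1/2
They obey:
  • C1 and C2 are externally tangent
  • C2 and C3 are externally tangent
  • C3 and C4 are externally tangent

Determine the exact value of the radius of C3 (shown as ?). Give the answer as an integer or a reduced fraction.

1. [ext C2·C3]  r_C3² + 9r_C3 − 36 = 0  ⇒  r_C3 = 3 (r>0 drops 1)
2. [ext C3·C4]  r_C3² + 1r_C3 − 12 = 0  ⇒  r_C3 = 3 (r>0 drops 1)

3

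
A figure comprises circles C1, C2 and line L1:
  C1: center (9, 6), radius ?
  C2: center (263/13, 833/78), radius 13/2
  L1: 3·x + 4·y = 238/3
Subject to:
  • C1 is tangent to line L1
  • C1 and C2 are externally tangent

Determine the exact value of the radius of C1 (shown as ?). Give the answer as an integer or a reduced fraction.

1. [C1‖L1]  r_C1² − 289/9 = 0  ⇒  r_C1 = 17/3 (r>0 drops 1)
2. [ext C1·C2]  r_C1² + 13r_C1 − 952/9 = 0  ⇒  r_C1 = 17/3 (r>0 drops 1)

17/3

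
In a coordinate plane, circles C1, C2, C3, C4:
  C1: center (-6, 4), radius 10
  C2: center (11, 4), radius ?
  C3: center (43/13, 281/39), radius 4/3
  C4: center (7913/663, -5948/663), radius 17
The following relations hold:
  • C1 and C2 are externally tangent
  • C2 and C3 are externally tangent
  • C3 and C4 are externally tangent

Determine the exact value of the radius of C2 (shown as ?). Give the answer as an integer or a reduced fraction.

1. [ext C1·C2]  r_C2² + 20r_C2 − 189 = 0  ⇒  r_C2 = 7 (r>0 drops 1)
2. [ext C2·C3]  r_C2² + (8/3)r_C2 − 203/3 = 0  ⇒  r_C2 = 7 (r>0 drops 1)

7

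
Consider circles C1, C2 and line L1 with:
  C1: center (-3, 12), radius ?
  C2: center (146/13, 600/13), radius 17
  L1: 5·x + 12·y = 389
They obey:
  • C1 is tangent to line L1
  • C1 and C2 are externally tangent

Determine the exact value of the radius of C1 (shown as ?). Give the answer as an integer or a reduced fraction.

20

1. [C1‖L1]  r_C1² − 400 = 0  ⇒  r_C1 = 20 (r>0 drops 1)
2. [ext C1·C2]  r_C1² + 34r_C1 − 1080 = 0  ⇒  r_C1 = 20 (r>0 drops 1)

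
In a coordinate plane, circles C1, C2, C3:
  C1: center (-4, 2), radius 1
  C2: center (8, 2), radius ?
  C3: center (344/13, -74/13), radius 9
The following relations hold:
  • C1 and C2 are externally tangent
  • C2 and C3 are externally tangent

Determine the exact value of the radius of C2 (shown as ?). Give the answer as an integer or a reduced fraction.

11

1. [ext C1·C2]  r_C2² + 2r_C2 − 143 = 0  ⇒  r_C2 = 11 (r>0 drops 1)
2. [ext C2·C3]  r_C2² + 18r_C2 − 319 = 0  ⇒  r_C2 = 11 (r>0 drops 1)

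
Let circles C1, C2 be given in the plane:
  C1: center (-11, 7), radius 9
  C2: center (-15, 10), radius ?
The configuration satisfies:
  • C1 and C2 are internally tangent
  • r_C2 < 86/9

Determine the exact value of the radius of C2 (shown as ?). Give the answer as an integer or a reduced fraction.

4

1. [int C1,C2]  r_C2² − 18r_C2 + 56 = 0  ⇒  r_C2 = 4 or 14
2. given r_C2 < 86/9: keep 4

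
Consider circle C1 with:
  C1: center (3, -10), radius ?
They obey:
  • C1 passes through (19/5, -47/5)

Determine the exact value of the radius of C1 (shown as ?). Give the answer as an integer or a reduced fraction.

1

1. [C1∋P]  r_C1² − 1 = 0  ⇒  r_C1 = 1 (r>0 drops 1)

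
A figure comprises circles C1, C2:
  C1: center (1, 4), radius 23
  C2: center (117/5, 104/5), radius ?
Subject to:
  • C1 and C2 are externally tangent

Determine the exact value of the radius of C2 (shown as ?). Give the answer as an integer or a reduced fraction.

5

1. [ext C1·C2]  r_C2² + 46r_C2 − 255 = 0  ⇒  r_C2 = 5 (r>0 drops 1)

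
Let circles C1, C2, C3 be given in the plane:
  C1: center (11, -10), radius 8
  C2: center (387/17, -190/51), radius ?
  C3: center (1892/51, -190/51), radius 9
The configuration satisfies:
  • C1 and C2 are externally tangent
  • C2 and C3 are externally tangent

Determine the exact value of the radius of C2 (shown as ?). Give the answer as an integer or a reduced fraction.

1. [ext C1·C2]  r_C2² + 16r_C2 − 1024/9 = 0  ⇒  r_C2 = 16/3 (r>0 drops 1)
2. [ext C2·C3]  r_C2² + 18r_C2 − 1120/9 = 0  ⇒  r_C2 = 16/3 (r>0 drops 1)

16/3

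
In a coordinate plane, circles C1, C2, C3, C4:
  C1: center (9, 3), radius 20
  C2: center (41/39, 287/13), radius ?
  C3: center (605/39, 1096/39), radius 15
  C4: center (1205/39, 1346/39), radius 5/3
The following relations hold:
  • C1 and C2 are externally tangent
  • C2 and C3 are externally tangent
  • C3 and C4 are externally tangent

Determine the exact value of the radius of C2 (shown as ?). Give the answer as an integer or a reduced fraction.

2/3

1. [ext C1·C2]  r_C2² + 40r_C2 − 244/9 = 0  ⇒  r_C2 = 2/3 (r>0 drops 1)
2. [ext C2·C3]  r_C2² + 30r_C2 − 184/9 = 0  ⇒  r_C2 = 2/3 (r>0 drops 1)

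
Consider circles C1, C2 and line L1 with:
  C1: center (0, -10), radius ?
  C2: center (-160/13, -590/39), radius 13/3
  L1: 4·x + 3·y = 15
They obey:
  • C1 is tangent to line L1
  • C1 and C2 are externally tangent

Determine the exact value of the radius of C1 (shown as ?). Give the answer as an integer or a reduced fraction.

9

1. [C1‖L1]  r_C1² − 81 = 0  ⇒  r_C1 = 9 (r>0 drops 1)
2. [ext C1·C2]  r_C1² + (26/3)r_C1 − 159 = 0  ⇒  r_C1 = 9 (r>0 drops 1)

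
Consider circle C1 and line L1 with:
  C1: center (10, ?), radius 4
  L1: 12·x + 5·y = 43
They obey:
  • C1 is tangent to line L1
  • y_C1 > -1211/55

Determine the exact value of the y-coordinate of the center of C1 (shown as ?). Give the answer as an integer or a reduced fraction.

1. [C1‖L1]  y_C1² + (154/5)y_C1 + 129 = 0  ⇒  y_C1 = -129/5 or -5
2. given y_C1 > -1211/55: keep -5

-5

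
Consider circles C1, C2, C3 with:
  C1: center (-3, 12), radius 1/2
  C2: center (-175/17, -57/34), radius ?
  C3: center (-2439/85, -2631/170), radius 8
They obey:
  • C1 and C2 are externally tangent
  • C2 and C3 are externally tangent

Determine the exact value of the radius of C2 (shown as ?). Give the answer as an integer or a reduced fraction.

1. [ext C1·C2]  r_C2² + 1r_C2 − 240 = 0  ⇒  r_C2 = 15 (r>0 drops 1)
2. [ext C2·C3]  r_C2² + 16r_C2 − 465 = 0  ⇒  r_C2 = 15 (r>0 drops 1)

15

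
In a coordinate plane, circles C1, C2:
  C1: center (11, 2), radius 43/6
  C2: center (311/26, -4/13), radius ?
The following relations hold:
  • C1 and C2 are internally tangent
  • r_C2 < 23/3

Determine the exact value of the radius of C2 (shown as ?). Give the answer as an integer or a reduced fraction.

14/3

1. [int C1,C2]  r_C2² − (43/3)r_C2 + 406/9 = 0  ⇒  r_C2 = 14/3 or 29/3
2. given r_C2 < 23/3: keep 14/3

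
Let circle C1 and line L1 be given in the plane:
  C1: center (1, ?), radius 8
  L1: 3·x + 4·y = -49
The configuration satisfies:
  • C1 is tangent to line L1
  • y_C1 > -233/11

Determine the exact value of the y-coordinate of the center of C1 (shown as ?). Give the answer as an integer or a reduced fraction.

1. [C1‖L1]  y_C1² + 26y_C1 + 69 = 0  ⇒  y_C1 = -23 or -3
2. given y_C1 > -233/11: keep -3

-3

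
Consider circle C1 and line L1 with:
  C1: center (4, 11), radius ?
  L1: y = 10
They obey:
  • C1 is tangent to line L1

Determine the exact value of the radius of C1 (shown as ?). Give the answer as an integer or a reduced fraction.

1

1. [C1‖L1]  r_C1² − 1 = 0  ⇒  r_C1 = 1 (r>0 drops 1)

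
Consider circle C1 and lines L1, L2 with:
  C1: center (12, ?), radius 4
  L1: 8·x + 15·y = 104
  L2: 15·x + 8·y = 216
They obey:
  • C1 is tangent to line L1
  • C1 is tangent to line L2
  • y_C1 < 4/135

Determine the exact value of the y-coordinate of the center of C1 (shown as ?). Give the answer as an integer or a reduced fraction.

1. [C1‖L1]  y_C1² − (16/15)y_C1 − 304/15 = 0  ⇒  y_C1 = -4 or 76/15
2. [C1‖L2]  y_C1² − 9y_C1 − 52 = 0  ⇒  y_C1 = -4 or 13

-4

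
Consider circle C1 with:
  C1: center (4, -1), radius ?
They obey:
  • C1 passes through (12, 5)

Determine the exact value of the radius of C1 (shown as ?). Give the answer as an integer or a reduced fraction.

10

1. [C1∋P]  r_C1² − 100 = 0  ⇒  r_C1 = 10 (r>0 drops 1)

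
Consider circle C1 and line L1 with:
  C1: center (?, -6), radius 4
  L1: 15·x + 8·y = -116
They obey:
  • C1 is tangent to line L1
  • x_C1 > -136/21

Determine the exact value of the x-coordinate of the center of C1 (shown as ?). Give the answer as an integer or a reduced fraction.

1. [C1‖L1]  x_C1² + (136/15)x_C1 = 0  ⇒  x_C1 = -136/15 or 0
2. given x_C1 > -136/21: keep 0

0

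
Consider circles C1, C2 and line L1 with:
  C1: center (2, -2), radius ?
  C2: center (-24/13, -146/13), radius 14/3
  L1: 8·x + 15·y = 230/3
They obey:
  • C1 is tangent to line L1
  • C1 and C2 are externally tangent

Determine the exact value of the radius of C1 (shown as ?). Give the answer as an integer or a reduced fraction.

1. [C1‖L1]  r_C1² − 256/9 = 0  ⇒  r_C1 = 16/3 (r>0 drops 1)
2. [ext C1·C2]  r_C1² + (28/3)r_C1 − 704/9 = 0  ⇒  r_C1 = 16/3 (r>0 drops 1)

16/3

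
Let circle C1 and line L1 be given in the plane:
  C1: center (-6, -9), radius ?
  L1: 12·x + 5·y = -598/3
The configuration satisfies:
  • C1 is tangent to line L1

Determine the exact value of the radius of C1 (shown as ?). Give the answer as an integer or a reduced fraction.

1. [C1‖L1]  r_C1² − 361/9 = 0  ⇒  r_C1 = 19/3 (r>0 drops 1)

19/3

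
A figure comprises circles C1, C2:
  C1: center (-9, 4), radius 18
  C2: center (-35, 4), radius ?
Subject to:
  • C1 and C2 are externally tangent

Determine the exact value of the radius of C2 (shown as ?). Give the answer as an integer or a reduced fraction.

8

1. [ext C1·C2]  r_C2² + 36r_C2 − 352 = 0  ⇒  r_C2 = 8 (r>0 drops 1)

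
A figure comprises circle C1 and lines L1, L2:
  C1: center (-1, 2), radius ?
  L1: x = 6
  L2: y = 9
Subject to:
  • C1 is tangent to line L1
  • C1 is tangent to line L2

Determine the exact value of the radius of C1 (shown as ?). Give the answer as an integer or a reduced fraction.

7

1. [C1‖L1]  r_C1² − 49 = 0  ⇒  r_C1 = 7 (r>0 drops 1)
2. [C1‖L2]  r_C1² − 49 = 0  ⇒  r_C1 = 7 (r>0 drops 1)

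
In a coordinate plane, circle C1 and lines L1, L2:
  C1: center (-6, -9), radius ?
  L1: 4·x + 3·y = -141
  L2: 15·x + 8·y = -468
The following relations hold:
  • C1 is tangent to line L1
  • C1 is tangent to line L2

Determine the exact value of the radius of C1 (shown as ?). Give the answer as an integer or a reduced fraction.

18

1. [C1‖L1]  r_C1² − 324 = 0  ⇒  r_C1 = 18 (r>0 drops 1)
2. [C1‖L2]  r_C1² − 324 = 0  ⇒  r_C1 = 18 (r>0 drops 1)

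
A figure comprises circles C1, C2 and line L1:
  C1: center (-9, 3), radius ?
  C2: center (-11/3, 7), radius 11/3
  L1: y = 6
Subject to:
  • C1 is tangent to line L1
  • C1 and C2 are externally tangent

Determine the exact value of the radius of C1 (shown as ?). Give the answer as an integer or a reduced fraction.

3

1. [C1‖L1]  r_C1² − 9 = 0  ⇒  r_C1 = 3 (r>0 drops 1)
2. [ext C1·C2]  r_C1² + (22/3)r_C1 − 31 = 0  ⇒  r_C1 = 3 (r>0 drops 1)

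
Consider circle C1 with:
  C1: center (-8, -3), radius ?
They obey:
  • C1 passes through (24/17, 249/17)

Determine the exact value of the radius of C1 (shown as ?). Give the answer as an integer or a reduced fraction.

20

1. [C1∋P]  r_C1² − 400 = 0  ⇒  r_C1 = 20 (r>0 drops 1)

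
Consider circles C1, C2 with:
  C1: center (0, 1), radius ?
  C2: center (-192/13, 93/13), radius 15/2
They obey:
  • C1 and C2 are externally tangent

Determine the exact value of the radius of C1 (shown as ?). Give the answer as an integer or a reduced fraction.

1. [ext C1·C2]  r_C1² + 15r_C1 − 799/4 = 0  ⇒  r_C1 = 17/2 (r>0 drops 1)

17/2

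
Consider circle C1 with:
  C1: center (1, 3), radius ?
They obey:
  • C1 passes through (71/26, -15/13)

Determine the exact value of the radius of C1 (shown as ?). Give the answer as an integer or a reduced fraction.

9/2

1. [C1∋P]  r_C1² − 81/4 = 0  ⇒  r_C1 = 9/2 (r>0 drops 1)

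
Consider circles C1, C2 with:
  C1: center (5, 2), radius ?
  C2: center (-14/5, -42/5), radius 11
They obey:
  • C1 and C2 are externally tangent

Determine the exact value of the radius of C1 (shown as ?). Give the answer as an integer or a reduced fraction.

1. [ext C1·C2]  r_C1² + 22r_C1 − 48 = 0  ⇒  r_C1 = 2 (r>0 drops 1)

2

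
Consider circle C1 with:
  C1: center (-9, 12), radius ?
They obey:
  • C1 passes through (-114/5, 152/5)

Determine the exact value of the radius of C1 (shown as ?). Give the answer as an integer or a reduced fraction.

1. [C1∋P]  r_C1² − 529 = 0  ⇒  r_C1 = 23 (r>0 drops 1)

23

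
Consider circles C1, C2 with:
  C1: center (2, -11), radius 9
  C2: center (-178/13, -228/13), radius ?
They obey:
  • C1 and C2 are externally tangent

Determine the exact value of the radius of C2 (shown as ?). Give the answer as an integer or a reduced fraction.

1. [ext C1·C2]  r_C2² + 18r_C2 − 208 = 0  ⇒  r_C2 = 8 (r>0 drops 1)

8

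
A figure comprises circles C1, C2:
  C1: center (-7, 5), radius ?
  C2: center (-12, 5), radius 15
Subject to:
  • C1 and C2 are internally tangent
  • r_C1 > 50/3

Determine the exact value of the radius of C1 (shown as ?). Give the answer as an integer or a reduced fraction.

20

1. [int C1,C2]  r_C1² − 30r_C1 + 200 = 0  ⇒  r_C1 = 10 or 20
2. given r_C1 > 50/3: keep 20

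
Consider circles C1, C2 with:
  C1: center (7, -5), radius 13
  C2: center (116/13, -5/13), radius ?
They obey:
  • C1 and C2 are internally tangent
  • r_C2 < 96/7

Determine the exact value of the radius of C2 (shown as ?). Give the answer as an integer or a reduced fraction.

8

1. [int C1,C2]  r_C2² − 26r_C2 + 144 = 0  ⇒  r_C2 = 8 or 18
2. given r_C2 < 96/7: keep 8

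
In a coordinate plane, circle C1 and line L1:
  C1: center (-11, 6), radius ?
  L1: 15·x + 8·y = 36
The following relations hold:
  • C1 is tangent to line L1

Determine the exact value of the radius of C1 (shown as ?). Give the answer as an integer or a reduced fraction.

9

1. [C1‖L1]  r_C1² − 81 = 0  ⇒  r_C1 = 9 (r>0 drops 1)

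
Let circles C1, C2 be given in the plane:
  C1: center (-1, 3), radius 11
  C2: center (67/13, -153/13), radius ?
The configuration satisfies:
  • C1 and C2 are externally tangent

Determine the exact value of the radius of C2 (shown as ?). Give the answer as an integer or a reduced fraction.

5

1. [ext C1·C2]  r_C2² + 22r_C2 − 135 = 0  ⇒  r_C2 = 5 (r>0 drops 1)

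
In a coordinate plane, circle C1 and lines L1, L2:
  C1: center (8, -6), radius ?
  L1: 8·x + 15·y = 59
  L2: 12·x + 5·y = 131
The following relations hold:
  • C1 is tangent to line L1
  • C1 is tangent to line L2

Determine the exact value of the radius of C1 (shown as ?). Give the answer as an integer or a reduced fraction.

1. [C1‖L1]  r_C1² − 25 = 0  ⇒  r_C1 = 5 (r>0 drops 1)
2. [C1‖L2]  r_C1² − 25 = 0  ⇒  r_C1 = 5 (r>0 drops 1)

5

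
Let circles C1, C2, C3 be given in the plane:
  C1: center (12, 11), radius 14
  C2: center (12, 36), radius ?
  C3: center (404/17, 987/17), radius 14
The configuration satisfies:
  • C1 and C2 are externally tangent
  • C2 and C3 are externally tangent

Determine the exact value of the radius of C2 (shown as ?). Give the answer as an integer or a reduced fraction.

11

1. [ext C1·C2]  r_C2² + 28r_C2 − 429 = 0  ⇒  r_C2 = 11 (r>0 drops 1)
2. [ext C2·C3]  r_C2² + 28r_C2 − 429 = 0  ⇒  r_C2 = 11 (r>0 drops 1)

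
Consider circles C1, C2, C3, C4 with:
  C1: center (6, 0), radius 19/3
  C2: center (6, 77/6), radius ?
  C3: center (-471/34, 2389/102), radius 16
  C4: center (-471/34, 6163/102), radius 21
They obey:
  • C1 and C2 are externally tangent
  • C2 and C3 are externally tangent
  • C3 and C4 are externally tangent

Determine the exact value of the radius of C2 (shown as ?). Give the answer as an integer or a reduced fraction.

1. [ext C1·C2]  r_C2² + (38/3)r_C2 − 1495/12 = 0  ⇒  r_C2 = 13/2 (r>0 drops 1)
2. [ext C2·C3]  r_C2² + 32r_C2 − 1001/4 = 0  ⇒  r_C2 = 13/2 (r>0 drops 1)

13/2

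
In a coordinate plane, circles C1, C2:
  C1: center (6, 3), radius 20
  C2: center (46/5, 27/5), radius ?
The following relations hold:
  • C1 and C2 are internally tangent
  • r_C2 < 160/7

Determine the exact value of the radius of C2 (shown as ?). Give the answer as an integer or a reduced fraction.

1. [int C1,C2]  r_C2² − 40r_C2 + 384 = 0  ⇒  r_C2 = 16 or 24
2. given r_C2 < 160/7: keep 16

16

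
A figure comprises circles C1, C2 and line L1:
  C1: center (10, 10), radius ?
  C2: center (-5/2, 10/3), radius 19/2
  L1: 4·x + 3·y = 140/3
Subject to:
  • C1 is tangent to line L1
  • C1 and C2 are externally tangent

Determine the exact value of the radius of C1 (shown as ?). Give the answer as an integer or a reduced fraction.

14/3

1. [C1‖L1]  r_C1² − 196/9 = 0  ⇒  r_C1 = 14/3 (r>0 drops 1)
2. [ext C1·C2]  r_C1² + 19r_C1 − 994/9 = 0  ⇒  r_C1 = 14/3 (r>0 drops 1)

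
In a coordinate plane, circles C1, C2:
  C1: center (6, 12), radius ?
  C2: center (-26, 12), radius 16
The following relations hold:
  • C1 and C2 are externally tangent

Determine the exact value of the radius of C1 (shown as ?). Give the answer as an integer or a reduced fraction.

1. [ext C1·C2]  r_C1² + 32r_C1 − 768 = 0  ⇒  r_C1 = 16 (r>0 drops 1)

16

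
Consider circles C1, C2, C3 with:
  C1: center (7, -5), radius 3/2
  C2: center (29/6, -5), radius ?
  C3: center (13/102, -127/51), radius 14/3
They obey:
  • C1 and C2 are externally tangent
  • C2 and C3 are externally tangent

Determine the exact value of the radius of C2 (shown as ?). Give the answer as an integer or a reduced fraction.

1. [ext C1·C2]  r_C2² + 3r_C2 − 22/9 = 0  ⇒  r_C2 = 2/3 (r>0 drops 1)
2. [ext C2·C3]  r_C2² + (28/3)r_C2 − 20/3 = 0  ⇒  r_C2 = 2/3 (r>0 drops 1)

2/3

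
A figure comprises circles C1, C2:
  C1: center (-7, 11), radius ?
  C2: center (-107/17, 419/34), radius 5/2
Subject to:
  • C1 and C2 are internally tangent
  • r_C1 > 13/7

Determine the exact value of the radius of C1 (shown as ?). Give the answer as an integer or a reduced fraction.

1. [int C1,C2]  r_C1² − 5r_C1 + 4 = 0  ⇒  r_C1 = 1 or 4
2. given r_C1 > 13/7: keep 4

4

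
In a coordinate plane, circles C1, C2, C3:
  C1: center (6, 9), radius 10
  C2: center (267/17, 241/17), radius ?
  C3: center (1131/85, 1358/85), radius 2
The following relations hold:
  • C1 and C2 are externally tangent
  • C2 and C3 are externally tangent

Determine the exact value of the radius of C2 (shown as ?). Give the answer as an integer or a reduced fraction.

1

1. [ext C1·C2]  r_C2² + 20r_C2 − 21 = 0  ⇒  r_C2 = 1 (r>0 drops 1)
2. [ext C2·C3]  r_C2² + 4r_C2 − 5 = 0  ⇒  r_C2 = 1 (r>0 drops 1)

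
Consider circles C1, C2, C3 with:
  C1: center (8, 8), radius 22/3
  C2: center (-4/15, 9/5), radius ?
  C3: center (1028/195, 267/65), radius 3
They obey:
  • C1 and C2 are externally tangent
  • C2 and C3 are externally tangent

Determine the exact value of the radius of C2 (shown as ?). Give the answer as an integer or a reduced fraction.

1. [ext C1·C2]  r_C2² + (44/3)r_C2 − 53 = 0  ⇒  r_C2 = 3 (r>0 drops 1)
2. [ext C2·C3]  r_C2² + 6r_C2 − 27 = 0  ⇒  r_C2 = 3 (r>0 drops 1)

3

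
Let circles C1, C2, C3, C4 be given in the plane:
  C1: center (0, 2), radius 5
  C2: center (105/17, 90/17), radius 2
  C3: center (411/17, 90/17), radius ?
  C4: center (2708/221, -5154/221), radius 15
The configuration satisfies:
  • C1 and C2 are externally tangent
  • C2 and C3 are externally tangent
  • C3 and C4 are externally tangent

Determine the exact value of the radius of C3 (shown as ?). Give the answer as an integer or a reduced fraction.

1. [ext C2·C3]  r_C3² + 4r_C3 − 320 = 0  ⇒  r_C3 = 16 (r>0 drops 1)
2. [ext C3·C4]  r_C3² + 30r_C3 − 736 = 0  ⇒  r_C3 = 16 (r>0 drops 1)

16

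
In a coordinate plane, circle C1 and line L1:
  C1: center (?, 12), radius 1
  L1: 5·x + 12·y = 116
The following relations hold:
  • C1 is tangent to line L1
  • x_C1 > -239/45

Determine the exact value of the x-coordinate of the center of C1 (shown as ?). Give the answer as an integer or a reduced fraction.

1. [C1‖L1]  x_C1² + (56/5)x_C1 + 123/5 = 0  ⇒  x_C1 = -41/5 or -3
2. given x_C1 > -239/45: keep -3

-3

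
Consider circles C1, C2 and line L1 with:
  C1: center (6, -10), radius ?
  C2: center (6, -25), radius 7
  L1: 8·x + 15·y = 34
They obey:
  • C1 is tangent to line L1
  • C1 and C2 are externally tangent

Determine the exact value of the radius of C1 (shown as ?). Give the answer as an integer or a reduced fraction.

8

1. [C1‖L1]  r_C1² − 64 = 0  ⇒  r_C1 = 8 (r>0 drops 1)
2. [ext C1·C2]  r_C1² + 14r_C1 − 176 = 0  ⇒  r_C1 = 8 (r>0 drops 1)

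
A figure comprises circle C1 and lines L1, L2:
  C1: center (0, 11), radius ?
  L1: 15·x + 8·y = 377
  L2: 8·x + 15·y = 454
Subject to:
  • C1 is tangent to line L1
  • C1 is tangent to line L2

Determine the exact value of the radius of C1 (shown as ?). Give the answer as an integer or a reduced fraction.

17

1. [C1‖L1]  r_C1² − 289 = 0  ⇒  r_C1 = 17 (r>0 drops 1)
2. [C1‖L2]  r_C1² − 289 = 0  ⇒  r_C1 = 17 (r>0 drops 1)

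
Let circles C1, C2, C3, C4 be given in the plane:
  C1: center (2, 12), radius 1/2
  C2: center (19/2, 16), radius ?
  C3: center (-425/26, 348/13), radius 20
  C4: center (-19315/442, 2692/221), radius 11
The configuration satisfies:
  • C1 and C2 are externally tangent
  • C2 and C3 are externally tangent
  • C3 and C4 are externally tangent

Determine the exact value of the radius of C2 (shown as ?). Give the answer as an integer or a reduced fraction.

1. [ext C1·C2]  r_C2² + 1r_C2 − 72 = 0  ⇒  r_C2 = 8 (r>0 drops 1)
2. [ext C2·C3]  r_C2² + 40r_C2 − 384 = 0  ⇒  r_C2 = 8 (r>0 drops 1)

8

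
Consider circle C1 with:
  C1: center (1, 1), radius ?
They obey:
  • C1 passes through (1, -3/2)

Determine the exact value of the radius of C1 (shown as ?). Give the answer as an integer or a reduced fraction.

1. [C1∋P]  r_C1² − 25/4 = 0  ⇒  r_C1 = 5/2 (r>0 drops 1)

5/2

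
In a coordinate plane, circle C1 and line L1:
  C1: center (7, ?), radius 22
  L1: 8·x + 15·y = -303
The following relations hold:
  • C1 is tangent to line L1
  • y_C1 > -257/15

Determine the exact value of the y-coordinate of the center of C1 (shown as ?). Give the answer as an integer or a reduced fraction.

1

1. [C1‖L1]  y_C1² + (718/15)y_C1 − 733/15 = 0  ⇒  y_C1 = -733/15 or 1
2. given y_C1 > -257/15: keep 1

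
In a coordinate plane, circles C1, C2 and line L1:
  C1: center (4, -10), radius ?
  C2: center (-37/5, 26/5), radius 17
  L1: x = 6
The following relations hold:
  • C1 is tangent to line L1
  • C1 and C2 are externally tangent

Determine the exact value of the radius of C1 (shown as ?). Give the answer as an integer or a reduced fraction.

2

1. [C1‖L1]  r_C1² − 4 = 0  ⇒  r_C1 = 2 (r>0 drops 1)
2. [ext C1·C2]  r_C1² + 34r_C1 − 72 = 0  ⇒  r_C1 = 2 (r>0 drops 1)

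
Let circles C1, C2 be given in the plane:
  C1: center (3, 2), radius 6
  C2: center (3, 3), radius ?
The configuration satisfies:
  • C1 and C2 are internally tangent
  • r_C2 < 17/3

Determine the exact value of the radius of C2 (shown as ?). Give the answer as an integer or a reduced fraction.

5

1. [int C1,C2]  r_C2² − 12r_C2 + 35 = 0  ⇒  r_C2 = 5 or 7
2. given r_C2 < 17/3: keep 5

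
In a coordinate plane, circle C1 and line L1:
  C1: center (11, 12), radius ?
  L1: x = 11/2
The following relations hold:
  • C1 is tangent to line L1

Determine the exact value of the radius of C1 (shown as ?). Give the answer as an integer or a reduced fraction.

1. [C1‖L1]  r_C1² − 121/4 = 0  ⇒  r_C1 = 11/2 (r>0 drops 1)

11/2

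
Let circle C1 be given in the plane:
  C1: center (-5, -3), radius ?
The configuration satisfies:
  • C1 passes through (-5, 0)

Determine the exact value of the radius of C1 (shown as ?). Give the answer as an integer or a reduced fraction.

1. [C1∋P]  r_C1² − 9 = 0  ⇒  r_C1 = 3 (r>0 drops 1)

3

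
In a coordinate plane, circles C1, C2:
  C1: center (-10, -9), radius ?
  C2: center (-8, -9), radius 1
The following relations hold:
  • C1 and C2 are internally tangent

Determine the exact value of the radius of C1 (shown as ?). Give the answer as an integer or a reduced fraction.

3

1. [int C1,C2]  r_C1² − 2r_C1 − 3 = 0  ⇒  r_C1 = 3 (r>0 drops 1)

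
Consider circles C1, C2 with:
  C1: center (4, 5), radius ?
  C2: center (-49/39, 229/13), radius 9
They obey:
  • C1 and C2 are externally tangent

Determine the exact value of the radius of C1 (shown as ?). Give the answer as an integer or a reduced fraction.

1. [ext C1·C2]  r_C1² + 18r_C1 − 952/9 = 0  ⇒  r_C1 = 14/3 (r>0 drops 1)

14/3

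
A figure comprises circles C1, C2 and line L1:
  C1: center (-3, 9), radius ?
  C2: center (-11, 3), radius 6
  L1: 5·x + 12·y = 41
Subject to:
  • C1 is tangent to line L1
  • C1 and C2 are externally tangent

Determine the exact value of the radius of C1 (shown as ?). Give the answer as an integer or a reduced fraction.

4

1. [C1‖L1]  r_C1² − 16 = 0  ⇒  r_C1 = 4 (r>0 drops 1)
2. [ext C1·C2]  r_C1² + 12r_C1 − 64 = 0  ⇒  r_C1 = 4 (r>0 drops 1)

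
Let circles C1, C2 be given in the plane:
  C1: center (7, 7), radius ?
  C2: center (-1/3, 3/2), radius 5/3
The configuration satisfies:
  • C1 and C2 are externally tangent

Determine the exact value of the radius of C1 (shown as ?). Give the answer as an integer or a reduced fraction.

15/2

1. [ext C1·C2]  r_C1² + (10/3)r_C1 − 325/4 = 0  ⇒  r_C1 = 15/2 (r>0 drops 1)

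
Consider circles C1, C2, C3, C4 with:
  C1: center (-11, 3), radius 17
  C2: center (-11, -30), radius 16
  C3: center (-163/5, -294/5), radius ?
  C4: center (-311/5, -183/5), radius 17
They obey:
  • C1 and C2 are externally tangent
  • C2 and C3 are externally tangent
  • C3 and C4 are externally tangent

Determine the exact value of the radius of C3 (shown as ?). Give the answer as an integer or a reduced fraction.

1. [ext C2·C3]  r_C3² + 32r_C3 − 1040 = 0  ⇒  r_C3 = 20 (r>0 drops 1)
2. [ext C3·C4]  r_C3² + 34r_C3 − 1080 = 0  ⇒  r_C3 = 20 (r>0 drops 1)

20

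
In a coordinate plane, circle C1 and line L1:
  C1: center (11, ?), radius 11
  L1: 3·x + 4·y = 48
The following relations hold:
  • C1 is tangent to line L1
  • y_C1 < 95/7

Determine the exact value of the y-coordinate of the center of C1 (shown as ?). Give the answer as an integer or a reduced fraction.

-10

1. [C1‖L1]  y_C1² − (15/2)y_C1 − 175 = 0  ⇒  y_C1 = -10 or 35/2
2. given y_C1 < 95/7: keep -10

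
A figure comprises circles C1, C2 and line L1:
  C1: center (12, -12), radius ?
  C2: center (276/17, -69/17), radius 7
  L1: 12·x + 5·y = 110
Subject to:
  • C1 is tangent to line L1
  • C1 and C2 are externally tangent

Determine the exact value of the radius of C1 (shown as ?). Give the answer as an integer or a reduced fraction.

1. [C1‖L1]  r_C1² − 4 = 0  ⇒  r_C1 = 2 (r>0 drops 1)
2. [ext C1·C2]  r_C1² + 14r_C1 − 32 = 0  ⇒  r_C1 = 2 (r>0 drops 1)

2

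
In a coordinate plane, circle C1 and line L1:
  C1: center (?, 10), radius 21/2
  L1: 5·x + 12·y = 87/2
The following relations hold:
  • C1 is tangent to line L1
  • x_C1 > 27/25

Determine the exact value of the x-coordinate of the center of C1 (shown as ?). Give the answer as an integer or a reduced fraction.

1. [C1‖L1]  x_C1² + (153/5)x_C1 − 2556/5 = 0  ⇒  x_C1 = -213/5 or 12
2. given x_C1 > 27/25: keep 12

12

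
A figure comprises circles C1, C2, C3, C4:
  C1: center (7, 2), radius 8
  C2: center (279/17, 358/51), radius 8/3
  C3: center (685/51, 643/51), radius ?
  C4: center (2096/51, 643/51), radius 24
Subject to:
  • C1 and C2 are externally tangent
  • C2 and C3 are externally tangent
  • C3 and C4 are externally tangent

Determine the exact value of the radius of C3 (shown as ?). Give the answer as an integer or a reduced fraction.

1. [ext C2·C3]  r_C3² + (16/3)r_C3 − 33 = 0  ⇒  r_C3 = 11/3 (r>0 drops 1)
2. [ext C3·C4]  r_C3² + 48r_C3 − 1705/9 = 0  ⇒  r_C3 = 11/3 (r>0 drops 1)

11/3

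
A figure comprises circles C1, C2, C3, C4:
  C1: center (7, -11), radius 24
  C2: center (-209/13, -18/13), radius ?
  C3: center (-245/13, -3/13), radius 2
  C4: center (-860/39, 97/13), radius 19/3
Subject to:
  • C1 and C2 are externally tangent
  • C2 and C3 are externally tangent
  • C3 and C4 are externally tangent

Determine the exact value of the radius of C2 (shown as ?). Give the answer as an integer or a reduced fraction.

1

1. [ext C1·C2]  r_C2² + 48r_C2 − 49 = 0  ⇒  r_C2 = 1 (r>0 drops 1)
2. [ext C2·C3]  r_C2² + 4r_C2 − 5 = 0  ⇒  r_C2 = 1 (r>0 drops 1)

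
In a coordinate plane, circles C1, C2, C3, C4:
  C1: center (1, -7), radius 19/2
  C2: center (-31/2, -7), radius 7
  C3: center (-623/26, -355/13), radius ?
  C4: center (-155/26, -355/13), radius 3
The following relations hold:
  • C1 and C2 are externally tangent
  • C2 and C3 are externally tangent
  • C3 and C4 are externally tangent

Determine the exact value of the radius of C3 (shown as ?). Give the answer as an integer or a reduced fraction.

15

1. [ext C2·C3]  r_C3² + 14r_C3 − 435 = 0  ⇒  r_C3 = 15 (r>0 drops 1)
2. [ext C3·C4]  r_C3² + 6r_C3 − 315 = 0  ⇒  r_C3 = 15 (r>0 drops 1)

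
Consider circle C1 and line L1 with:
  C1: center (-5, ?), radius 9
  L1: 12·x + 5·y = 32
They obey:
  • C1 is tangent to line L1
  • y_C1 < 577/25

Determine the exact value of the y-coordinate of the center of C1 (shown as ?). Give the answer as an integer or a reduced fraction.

-5

1. [C1‖L1]  y_C1² − (184/5)y_C1 − 209 = 0  ⇒  y_C1 = -5 or 209/5
2. given y_C1 < 577/25: keep -5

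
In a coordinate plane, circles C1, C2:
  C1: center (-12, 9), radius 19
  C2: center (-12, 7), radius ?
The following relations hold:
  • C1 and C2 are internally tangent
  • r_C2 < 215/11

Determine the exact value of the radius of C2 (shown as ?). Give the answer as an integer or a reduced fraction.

17

1. [int C1,C2]  r_C2² − 38r_C2 + 357 = 0  ⇒  r_C2 = 17 or 21
2. given r_C2 < 215/11: keep 17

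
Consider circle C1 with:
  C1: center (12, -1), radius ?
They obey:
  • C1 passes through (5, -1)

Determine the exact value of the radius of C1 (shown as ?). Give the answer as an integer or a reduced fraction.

7

1. [C1∋P]  r_C1² − 49 = 0  ⇒  r_C1 = 7 (r>0 drops 1)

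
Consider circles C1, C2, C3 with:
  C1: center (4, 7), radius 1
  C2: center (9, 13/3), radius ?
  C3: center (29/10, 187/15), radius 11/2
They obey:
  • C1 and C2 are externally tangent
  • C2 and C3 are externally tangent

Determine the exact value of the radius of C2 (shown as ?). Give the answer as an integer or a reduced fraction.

14/3

1. [ext C1·C2]  r_C2² + 2r_C2 − 280/9 = 0  ⇒  r_C2 = 14/3 (r>0 drops 1)
2. [ext C2·C3]  r_C2² + 11r_C2 − 658/9 = 0  ⇒  r_C2 = 14/3 (r>0 drops 1)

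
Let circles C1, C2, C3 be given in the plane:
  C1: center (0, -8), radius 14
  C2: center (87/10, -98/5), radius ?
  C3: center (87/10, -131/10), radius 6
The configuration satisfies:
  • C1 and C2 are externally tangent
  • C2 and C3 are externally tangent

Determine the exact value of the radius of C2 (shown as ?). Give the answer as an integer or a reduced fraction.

1. [ext C1·C2]  r_C2² + 28r_C2 − 57/4 = 0  ⇒  r_C2 = 1/2 (r>0 drops 1)
2. [ext C2·C3]  r_C2² + 12r_C2 − 25/4 = 0  ⇒  r_C2 = 1/2 (r>0 drops 1)

1/2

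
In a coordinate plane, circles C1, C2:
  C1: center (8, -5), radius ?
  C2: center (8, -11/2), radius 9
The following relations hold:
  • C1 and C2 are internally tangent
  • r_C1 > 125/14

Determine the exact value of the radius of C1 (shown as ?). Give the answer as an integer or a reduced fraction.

1. [int C1,C2]  r_C1² − 18r_C1 + 323/4 = 0  ⇒  r_C1 = 17/2 or 19/2
2. given r_C1 > 125/14: keep 19/2

19/2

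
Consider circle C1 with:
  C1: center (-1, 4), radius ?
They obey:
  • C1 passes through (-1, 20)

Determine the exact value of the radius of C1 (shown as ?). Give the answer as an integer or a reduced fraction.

1. [C1∋P]  r_C1² − 256 = 0  ⇒  r_C1 = 16 (r>0 drops 1)

16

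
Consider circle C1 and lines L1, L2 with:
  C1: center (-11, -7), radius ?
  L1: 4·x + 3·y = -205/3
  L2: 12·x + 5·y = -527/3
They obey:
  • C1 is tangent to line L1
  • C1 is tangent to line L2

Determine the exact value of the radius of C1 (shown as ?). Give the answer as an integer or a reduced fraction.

2/3

1. [C1‖L1]  r_C1² − 4/9 = 0  ⇒  r_C1 = 2/3 (r>0 drops 1)
2. [C1‖L2]  r_C1² − 4/9 = 0  ⇒  r_C1 = 2/3 (r>0 drops 1)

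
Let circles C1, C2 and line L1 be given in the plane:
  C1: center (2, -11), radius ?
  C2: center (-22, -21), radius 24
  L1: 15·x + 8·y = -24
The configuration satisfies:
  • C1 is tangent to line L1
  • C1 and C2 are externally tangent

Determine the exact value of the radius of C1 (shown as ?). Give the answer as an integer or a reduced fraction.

2

1. [C1‖L1]  r_C1² − 4 = 0  ⇒  r_C1 = 2 (r>0 drops 1)
2. [ext C1·C2]  r_C1² + 48r_C1 − 100 = 0  ⇒  r_C1 = 2 (r>0 drops 1)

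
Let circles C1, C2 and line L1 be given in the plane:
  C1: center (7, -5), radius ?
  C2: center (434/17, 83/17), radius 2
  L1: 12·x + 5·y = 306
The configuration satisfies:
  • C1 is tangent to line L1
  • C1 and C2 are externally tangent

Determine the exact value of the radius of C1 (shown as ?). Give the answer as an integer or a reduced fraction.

19

1. [C1‖L1]  r_C1² − 361 = 0  ⇒  r_C1 = 19 (r>0 drops 1)
2. [ext C1·C2]  r_C1² + 4r_C1 − 437 = 0  ⇒  r_C1 = 19 (r>0 drops 1)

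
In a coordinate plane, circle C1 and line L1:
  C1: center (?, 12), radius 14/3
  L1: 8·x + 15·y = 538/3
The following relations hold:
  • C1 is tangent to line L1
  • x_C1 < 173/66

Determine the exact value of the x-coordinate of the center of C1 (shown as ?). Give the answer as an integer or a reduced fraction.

1. [C1‖L1]  x_C1² + (1/6)x_C1 − 295/3 = 0  ⇒  x_C1 = -10 or 59/6
2. given x_C1 < 173/66: keep -10

-10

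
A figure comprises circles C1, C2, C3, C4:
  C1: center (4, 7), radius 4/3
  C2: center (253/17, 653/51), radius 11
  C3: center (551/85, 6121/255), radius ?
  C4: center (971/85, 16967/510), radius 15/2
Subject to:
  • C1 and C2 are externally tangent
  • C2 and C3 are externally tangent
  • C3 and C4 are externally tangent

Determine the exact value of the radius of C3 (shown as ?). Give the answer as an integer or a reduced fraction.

1. [ext C2·C3]  r_C3² + 22r_C3 − 75 = 0  ⇒  r_C3 = 3 (r>0 drops 1)
2. [ext C3·C4]  r_C3² + 15r_C3 − 54 = 0  ⇒  r_C3 = 3 (r>0 drops 1)

3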